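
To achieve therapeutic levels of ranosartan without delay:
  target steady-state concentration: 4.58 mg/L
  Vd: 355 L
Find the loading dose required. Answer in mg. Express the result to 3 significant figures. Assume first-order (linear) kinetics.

1630 mg

LD = Css × Vd = 4.58 × 355 = 1626 mg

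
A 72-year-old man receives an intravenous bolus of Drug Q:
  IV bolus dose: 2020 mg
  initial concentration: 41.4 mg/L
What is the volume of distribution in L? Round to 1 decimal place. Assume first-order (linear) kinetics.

48.8 L

Vd = Dose / C₀ = 2020 / 41.4 = 48.79 L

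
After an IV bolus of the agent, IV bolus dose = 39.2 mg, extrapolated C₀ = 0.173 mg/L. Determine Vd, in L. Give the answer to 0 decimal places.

227 L

Vd = Dose / C₀ = 39.20 / 0.173 = 226.6 L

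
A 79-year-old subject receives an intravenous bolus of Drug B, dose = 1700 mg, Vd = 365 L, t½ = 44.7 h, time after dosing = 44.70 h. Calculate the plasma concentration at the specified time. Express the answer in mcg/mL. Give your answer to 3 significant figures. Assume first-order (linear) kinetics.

C₀ = Dose / Vd = 1700 / 365 = 4.658 mg/L
k = ln2 / t½ = 0.693147 / 44.7 = 0.01551 h⁻¹
t / t½ = 44.70 / 44.7 = 1 half-lives
C = C₀ × (1/2)^1 = 4.658 × 0.5000 = 2.329 mg/L
(2.329 mg/L = 2.329 mcg/mL)

2.33 mcg/mL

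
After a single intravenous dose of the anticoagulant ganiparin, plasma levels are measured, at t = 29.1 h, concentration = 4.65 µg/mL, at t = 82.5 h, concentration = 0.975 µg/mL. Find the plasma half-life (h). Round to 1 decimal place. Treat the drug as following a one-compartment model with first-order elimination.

k = ln(C₁/C₂) / (t₂ − t₁) = ln(4.65/0.975) / (82.5 − 29.1)
  = 1.562 / 53.40 = 0.02925 h⁻¹
t½ = ln2 / k = 0.693147 / 0.02925 = 23.70 h

23.7 h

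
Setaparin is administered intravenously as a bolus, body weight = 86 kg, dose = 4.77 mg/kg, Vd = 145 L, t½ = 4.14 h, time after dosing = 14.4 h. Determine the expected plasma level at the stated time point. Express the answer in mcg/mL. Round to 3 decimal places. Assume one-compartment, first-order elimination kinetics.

0.254 mcg/mL

Total dose = 4.77 × 86 = 410.2 mg
C₀ = Dose / Vd = 410.2 / 145 = 2.829 mg/L
k = ln2 / t½ = 0.693147 / 4.14 = 0.1674 h⁻¹
C = C₀ · e^(−k·t) = 2.829 × e^(−0.1674 × 14.4)
  = 2.829 × 0.08977 = 0.2540 mg/L
(0.2540 mg/L = 0.2540 mcg/mL)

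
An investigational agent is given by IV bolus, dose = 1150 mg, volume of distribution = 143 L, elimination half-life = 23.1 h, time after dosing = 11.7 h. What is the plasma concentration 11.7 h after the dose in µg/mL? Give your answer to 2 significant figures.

5.7 µg/mL

C₀ = Dose / Vd = 1150 / 143 = 8.042 mg/L
k = ln2 / t½ = 0.693147 / 23.1 = 0.03001 h⁻¹
C = C₀ · e^(−k·t) = 8.042 × e^(−0.03001 × 11.7)
  = 8.042 × 0.7039 = 5.661 mg/L
(5.661 mg/L = 5.661 µg/mL)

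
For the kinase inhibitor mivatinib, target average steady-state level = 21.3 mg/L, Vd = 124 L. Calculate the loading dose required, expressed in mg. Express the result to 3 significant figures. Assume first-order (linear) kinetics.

LD = Css × Vd = 21.3 × 124 = 2641 mg

2640 mg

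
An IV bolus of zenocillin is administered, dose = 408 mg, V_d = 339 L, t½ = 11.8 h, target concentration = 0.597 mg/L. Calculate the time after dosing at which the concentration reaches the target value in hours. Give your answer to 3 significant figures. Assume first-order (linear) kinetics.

C₀ = Dose / Vd = 408.0 / 339 = 1.204 mg/L
k = ln2 / t½ = 0.693147 / 11.8 = 0.05874 h⁻¹
t = ln(C₀ / C) / k = ln(1.204 / 0.597) / 0.05874
  = ln(2.017) / 0.05874 = 0.7016 / 0.05874 = 11.94 h

11.9 h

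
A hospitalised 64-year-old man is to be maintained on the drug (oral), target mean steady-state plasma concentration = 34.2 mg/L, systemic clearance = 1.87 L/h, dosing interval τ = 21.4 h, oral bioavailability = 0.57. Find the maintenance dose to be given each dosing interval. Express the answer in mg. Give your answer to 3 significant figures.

At steady state, F × (Dose/τ) = Css × CL.
Dose = Css × CL × τ / F = 34.2 × 1.870 × 21.4 / 0.57 = 2401 mg

2400 mg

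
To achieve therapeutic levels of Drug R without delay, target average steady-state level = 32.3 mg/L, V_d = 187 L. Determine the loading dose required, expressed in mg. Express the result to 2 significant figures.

LD = Css × Vd = 32.3 × 187 = 6040 mg

6000 mg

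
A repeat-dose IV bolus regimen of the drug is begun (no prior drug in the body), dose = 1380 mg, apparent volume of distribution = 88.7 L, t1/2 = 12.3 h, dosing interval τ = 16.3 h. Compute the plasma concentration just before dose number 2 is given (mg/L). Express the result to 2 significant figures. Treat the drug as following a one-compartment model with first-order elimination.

6.2 mg/L

C₀ per dose = Dose / Vd = 1380 / 88.7 = 15.56 mg/L
k = ln2 / t½ = 0.693147 / 12.3 = 0.05635 h⁻¹
Fraction remaining after one interval: r = e^(−kτ) = e^(−0.05635 × 16.3) = 0.3991
Before dose 2, 1 dose has been given (aged 1τ).
C_trough = C₀ × r = 15.56 × 0.3991 = 6.210 mg/L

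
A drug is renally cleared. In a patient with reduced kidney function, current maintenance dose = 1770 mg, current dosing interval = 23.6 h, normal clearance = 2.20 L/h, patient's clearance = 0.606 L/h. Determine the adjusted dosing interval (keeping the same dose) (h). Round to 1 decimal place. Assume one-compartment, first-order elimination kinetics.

85.7 h

To keep the same average steady-state level, dosing rate must scale with clearance.
CL ratio = 0.606 / 2.20 = 0.2755
New interval (same dose) = 23.6 / 0.2755 = 85.66 h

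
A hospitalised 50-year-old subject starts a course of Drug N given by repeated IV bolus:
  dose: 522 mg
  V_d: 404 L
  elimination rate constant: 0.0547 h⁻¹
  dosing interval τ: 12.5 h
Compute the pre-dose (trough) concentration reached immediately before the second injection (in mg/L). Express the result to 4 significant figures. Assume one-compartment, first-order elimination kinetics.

C₀ per dose = Dose / Vd = 522 / 404 = 1.292 mg/L
Fraction remaining after one interval: r = e^(−kτ) = e^(−0.05470 × 12.5) = 0.5047
Before dose 2, 1 dose has been given (aged 1τ).
C_trough = C₀ × r = 1.292 × 0.5047 = 0.6521 mg/L

0.6521 mg/L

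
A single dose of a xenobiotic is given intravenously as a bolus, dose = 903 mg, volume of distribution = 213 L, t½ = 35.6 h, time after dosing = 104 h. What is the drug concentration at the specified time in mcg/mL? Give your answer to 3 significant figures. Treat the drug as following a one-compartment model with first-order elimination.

0.560 mcg/mL

C₀ = Dose / Vd = 903.0 / 213 = 4.239 mg/L
k = ln2 / t½ = 0.693147 / 35.6 = 0.01947 h⁻¹
C = C₀ · e^(−k·t) = 4.239 × e^(−0.01947 × 104)
  = 4.239 × 0.1320 = 0.5595 mg/L
(0.5595 mg/L = 0.5595 mcg/mL)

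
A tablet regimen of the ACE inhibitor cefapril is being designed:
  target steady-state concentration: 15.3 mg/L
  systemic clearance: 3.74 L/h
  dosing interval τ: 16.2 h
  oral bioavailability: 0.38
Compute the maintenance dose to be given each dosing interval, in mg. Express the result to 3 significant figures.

2440 mg

At steady state, F × (Dose/τ) = Css × CL.
Dose = Css × CL × τ / F = 15.3 × 3.740 × 16.2 / 0.38 = 2439 mg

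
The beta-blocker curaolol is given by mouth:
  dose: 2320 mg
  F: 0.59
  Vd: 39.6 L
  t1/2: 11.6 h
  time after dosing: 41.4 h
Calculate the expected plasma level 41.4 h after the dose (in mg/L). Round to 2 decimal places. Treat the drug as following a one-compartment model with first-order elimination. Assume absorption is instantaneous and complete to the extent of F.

2.91 mg/L

Amount reaching circulation = F × Dose = 0.59 × 2320 = 1369 mg
C₀ = F·Dose / Vd = 1369 / 39.6 = 34.57 mg/L
k = ln2 / t½ = 0.693147 / 11.6 = 0.05975 h⁻¹
C = C₀ · e^(−k·t) = 34.57 × e^(−0.05975 × 41.4)
  = 34.57 × 0.08428 = 2.914 mg/L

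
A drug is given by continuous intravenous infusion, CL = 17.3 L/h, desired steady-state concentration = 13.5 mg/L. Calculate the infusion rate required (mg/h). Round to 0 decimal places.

234 mg/h

At steady state, infusion rate R₀ = Css × CL = 13.5 × 17.30 = 233.6 mg/h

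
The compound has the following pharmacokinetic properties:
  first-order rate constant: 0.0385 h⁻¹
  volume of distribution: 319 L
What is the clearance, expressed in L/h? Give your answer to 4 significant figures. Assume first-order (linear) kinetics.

12.28 L/h

CL = k × Vd = 0.0385 × 319 = 12.28 L/h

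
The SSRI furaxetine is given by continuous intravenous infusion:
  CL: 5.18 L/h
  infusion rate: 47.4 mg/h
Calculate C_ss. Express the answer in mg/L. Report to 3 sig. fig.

9.15 mg/L

At steady state Css = R₀ / CL = 47.4 / 5.180 = 9.151 mg/L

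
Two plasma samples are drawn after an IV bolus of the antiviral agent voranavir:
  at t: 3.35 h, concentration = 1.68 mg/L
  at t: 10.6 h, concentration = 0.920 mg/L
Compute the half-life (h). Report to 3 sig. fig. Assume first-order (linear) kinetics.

k = ln(C₁/C₂) / (t₂ − t₁) = ln(1.68/0.920) / (10.6 − 3.35)
  = 0.6022 / 7.250 = 0.08306 h⁻¹
t½ = ln2 / k = 0.693147 / 0.08306 = 8.345 h

8.35 h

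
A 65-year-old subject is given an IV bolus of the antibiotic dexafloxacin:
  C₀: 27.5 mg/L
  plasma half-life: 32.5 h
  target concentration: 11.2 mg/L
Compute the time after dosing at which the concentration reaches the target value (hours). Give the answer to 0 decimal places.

42 h

k = ln2 / t½ = 0.693147 / 32.5 = 0.02133 h⁻¹
t = ln(C₀ / C) / k = ln(27.50 / 11.2) / 0.02133
  = ln(2.455) / 0.02133 = 0.8981 / 0.02133 = 42.11 h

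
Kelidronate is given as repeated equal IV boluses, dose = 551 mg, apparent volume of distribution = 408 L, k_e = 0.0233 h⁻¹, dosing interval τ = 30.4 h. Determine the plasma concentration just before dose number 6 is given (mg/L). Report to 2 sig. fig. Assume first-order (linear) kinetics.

C₀ per dose = Dose / Vd = 551 / 408 = 1.350 mg/L
Fraction remaining after one interval: r = e^(−kτ) = e^(−0.02330 × 30.4) = 0.4925
Before dose 6, 5 doses have been given (aged 1τ, 2τ, 3τ, 4τ, 5τ).
C_trough = C₀ × (r + r² + … + r^5) = C₀ × r(1−r^5)/(1−r)
        = 1.350 × 0.4925 × (1 − 0.02898) / (1 − 0.4925) = 1.272 mg/L

1.3 mg/L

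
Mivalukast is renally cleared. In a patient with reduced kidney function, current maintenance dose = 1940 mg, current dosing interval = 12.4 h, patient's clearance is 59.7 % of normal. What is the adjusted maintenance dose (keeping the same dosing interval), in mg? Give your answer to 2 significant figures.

1200 mg

To keep the same average steady-state level, dosing rate must scale with clearance.
CL ratio = 59.7 / 100 = 0.5970
New dose (same interval) = 1940 × 0.5970 = 1158 mg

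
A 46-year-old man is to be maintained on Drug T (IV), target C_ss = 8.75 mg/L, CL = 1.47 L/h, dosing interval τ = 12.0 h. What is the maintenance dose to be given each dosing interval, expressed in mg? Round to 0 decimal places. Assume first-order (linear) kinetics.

At steady state, Dose/τ = Css × CL.
Dose = Css × CL × τ = 8.75 × 1.470 × 12.0 = 154.4 mg

154 mg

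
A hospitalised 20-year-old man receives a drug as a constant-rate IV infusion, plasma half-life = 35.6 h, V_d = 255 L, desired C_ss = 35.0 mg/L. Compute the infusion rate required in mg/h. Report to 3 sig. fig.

174 mg/h

k = ln2 / t½ = 0.693147 / 35.6 = 0.01947 h⁻¹
CL = k × Vd = 0.01947 × 255 = 4.965 L/h
At steady state, infusion rate R₀ = Css × CL = 35.0 × 4.965 = 173.8 mg/h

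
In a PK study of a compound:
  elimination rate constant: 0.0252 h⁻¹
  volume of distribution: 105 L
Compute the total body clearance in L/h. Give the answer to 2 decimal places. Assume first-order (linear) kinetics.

2.65 L/h

CL = k × Vd = 0.0252 × 105 = 2.646 L/h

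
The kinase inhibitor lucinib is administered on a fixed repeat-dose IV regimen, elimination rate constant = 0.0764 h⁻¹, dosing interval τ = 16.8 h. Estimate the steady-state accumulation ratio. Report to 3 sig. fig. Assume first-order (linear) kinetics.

1.38

e^(−kτ) = e^(−0.07640 × 16.8) = 0.2771
Accumulation ratio R = 1 / (1 − e^(−kτ)) = 1 / (1 − 0.2771) = 1.383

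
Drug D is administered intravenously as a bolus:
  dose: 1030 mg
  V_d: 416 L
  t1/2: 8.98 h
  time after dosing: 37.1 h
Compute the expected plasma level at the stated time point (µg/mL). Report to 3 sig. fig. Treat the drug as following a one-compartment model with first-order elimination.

0.141 µg/mL

C₀ = Dose / Vd = 1030 / 416 = 2.476 mg/L
k = ln2 / t½ = 0.693147 / 8.98 = 0.07719 h⁻¹
C = C₀ · e^(−k·t) = 2.476 × e^(−0.07719 × 37.1)
  = 2.476 × 0.05705 = 0.1413 mg/L
(0.1413 mg/L = 0.1413 µg/mL)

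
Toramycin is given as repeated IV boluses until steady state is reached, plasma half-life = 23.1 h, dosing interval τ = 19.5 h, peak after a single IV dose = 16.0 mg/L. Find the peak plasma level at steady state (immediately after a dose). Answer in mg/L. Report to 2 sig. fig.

36 mg/L

k = ln2 / t½ = 0.693147 / 23.1 = 0.03001 h⁻¹
e^(−kτ) = e^(−0.03001 × 19.5) = 0.5570
Accumulation ratio R = 1 / (1 − e^(−kτ)) = 1 / (1 − 0.5570) = 2.257
Steady-state peak = C₀ × R = 16.0 × 2.257 = 36.11 mg/L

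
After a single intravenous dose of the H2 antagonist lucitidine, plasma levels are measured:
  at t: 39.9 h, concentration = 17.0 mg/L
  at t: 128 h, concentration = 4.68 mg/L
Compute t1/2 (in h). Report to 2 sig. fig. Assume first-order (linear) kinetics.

k = ln(C₁/C₂) / (t₂ − t₁) = ln(17.0/4.68) / (128 − 39.9)
  = 1.290 / 88.10 = 0.01464 h⁻¹
t½ = ln2 / k = 0.693147 / 0.01464 = 47.35 h

47 h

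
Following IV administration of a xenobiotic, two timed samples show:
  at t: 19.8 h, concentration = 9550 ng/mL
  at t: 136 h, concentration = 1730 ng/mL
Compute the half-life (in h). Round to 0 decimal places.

47 h

k = ln(C₁/C₂) / (t₂ − t₁) = ln(9550/1730) / (136 − 19.8)
  = 1.708 / 116.2 = 0.01470 h⁻¹
t½ = ln2 / k = 0.693147 / 0.01470 = 47.15 h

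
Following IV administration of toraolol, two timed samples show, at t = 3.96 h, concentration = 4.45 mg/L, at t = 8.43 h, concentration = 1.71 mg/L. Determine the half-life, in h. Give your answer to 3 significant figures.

3.24 h

k = ln(C₁/C₂) / (t₂ − t₁) = ln(4.45/1.71) / (8.43 − 3.96)
  = 0.9564 / 4.470 = 0.2140 h⁻¹
t½ = ln2 / k = 0.693147 / 0.2140 = 3.239 h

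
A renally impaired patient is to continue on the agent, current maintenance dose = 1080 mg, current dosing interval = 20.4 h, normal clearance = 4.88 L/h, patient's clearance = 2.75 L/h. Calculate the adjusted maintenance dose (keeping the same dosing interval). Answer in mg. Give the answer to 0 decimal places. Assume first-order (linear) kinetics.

609 mg

To keep the same average steady-state level, dosing rate must scale with clearance.
CL ratio = 2.75 / 4.88 = 0.5635
New dose (same interval) = 1080 × 0.5635 = 608.6 mg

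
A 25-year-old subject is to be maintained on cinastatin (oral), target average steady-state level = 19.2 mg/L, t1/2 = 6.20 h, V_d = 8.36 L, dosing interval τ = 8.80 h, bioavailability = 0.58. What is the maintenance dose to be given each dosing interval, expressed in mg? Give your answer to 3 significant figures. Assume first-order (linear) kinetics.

272 mg

k = ln2 / t½ = 0.693147 / 6.20 = 0.1118 h⁻¹
CL = k × Vd = 0.1118 × 8.36 = 0.9346 L/h
At steady state, F × (Dose/τ) = Css × CL.
Dose = Css × CL × τ / F = 19.2 × 0.9346 × 8.80 / 0.58 = 272.3 mg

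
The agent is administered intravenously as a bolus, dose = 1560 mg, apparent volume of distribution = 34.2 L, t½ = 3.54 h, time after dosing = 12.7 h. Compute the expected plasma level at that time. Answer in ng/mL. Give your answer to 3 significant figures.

C₀ = Dose / Vd = 1560 / 34.2 = 45.61 mg/L
k = ln2 / t½ = 0.693147 / 3.54 = 0.1958 h⁻¹
C = C₀ · e^(−k·t) = 45.61 × e^(−0.1958 × 12.7)
  = 45.61 × 0.08319 = 3.794 mg/L
Convert: 3.794 mg/L × 1000 = 3794 ng/mL

3790 ng/mL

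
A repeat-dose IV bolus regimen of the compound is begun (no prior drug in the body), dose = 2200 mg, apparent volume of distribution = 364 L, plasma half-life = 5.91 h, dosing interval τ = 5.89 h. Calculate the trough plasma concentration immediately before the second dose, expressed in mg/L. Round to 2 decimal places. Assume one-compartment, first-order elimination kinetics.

C₀ per dose = Dose / Vd = 2200 / 364 = 6.044 mg/L
k = ln2 / t½ = 0.693147 / 5.91 = 0.1173 h⁻¹
Fraction remaining after one interval: r = e^(−kτ) = e^(−0.1173 × 5.89) = 0.5011
Before dose 2, 1 dose has been given (aged 1τ).
C_trough = C₀ × r = 6.044 × 0.5011 = 3.029 mg/L

3.03 mg/L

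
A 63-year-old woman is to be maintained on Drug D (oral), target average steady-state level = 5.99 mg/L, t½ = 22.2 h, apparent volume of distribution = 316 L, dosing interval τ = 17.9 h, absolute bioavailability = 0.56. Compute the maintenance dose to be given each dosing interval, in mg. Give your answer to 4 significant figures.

k = ln2 / t½ = 0.693147 / 22.2 = 0.03122 h⁻¹
CL = k × Vd = 0.03122 × 316 = 9.866 L/h
At steady state, F × (Dose/τ) = Css × CL.
Dose = Css × CL × τ / F = 5.99 × 9.866 × 17.9 / 0.56 = 1889 mg

1889 mg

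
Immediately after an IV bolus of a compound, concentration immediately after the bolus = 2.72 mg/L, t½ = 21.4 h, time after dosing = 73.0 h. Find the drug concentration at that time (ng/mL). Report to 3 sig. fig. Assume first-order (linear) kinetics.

k = ln2 / t½ = 0.693147 / 21.4 = 0.03239 h⁻¹
C = C₀ · e^(−k·t) = 2.720 × e^(−0.03239 × 73.0)
  = 2.720 × 0.09400 = 0.2557 mg/L
Convert: 0.2557 mg/L × 1000 = 255.7 ng/mL

256 ng/mL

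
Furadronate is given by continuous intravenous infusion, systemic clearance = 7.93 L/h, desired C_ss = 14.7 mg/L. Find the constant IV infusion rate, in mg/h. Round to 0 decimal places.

At steady state, infusion rate R₀ = Css × CL = 14.7 × 7.930 = 116.6 mg/h

117 mg/h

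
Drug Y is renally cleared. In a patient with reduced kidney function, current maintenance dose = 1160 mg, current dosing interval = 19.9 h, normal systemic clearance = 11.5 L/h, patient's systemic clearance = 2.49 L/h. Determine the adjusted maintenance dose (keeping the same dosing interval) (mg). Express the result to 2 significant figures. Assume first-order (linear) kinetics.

To keep the same average steady-state level, dosing rate must scale with clearance.
CL ratio = 2.49 / 11.5 = 0.2165
New dose (same interval) = 1160 × 0.2165 = 251.1 mg

250 mg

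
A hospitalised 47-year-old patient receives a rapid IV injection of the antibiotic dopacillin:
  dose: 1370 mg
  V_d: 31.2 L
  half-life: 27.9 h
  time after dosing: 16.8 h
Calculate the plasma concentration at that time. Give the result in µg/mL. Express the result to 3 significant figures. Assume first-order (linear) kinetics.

28.9 µg/mL

C₀ = Dose / Vd = 1370 / 31.2 = 43.91 mg/L
k = ln2 / t½ = 0.693147 / 27.9 = 0.02484 h⁻¹
C = C₀ · e^(−k·t) = 43.91 × e^(−0.02484 × 16.8)
  = 43.91 × 0.6588 = 28.93 mg/L
(28.93 mg/L = 28.93 µg/mL)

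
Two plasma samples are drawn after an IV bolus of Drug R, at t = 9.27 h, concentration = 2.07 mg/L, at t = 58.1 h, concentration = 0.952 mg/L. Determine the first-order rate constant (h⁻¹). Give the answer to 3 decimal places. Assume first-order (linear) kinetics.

k = ln(C₁/C₂) / (t₂ − t₁) = ln(2.07/0.952) / (58.1 − 9.27)
  = 0.7767 / 48.83 = 0.01591 h⁻¹

0.016 h⁻¹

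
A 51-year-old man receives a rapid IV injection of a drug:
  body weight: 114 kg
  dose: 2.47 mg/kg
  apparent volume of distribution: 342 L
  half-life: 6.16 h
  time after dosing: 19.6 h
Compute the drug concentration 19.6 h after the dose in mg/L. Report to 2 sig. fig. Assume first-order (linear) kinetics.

Total dose = 2.47 × 114 = 281.6 mg
C₀ = Dose / Vd = 281.6 / 342 = 0.8234 mg/L
k = ln2 / t½ = 0.693147 / 6.16 = 0.1125 h⁻¹
C = C₀ · e^(−k·t) = 0.8234 × e^(−0.1125 × 19.6)
  = 0.8234 × 0.1103 = 0.09082 mg/L

0.091 mg/L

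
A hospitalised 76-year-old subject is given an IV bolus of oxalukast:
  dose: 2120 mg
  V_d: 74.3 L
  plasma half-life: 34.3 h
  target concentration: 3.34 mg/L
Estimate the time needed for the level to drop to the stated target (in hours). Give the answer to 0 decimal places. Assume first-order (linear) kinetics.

106 h

C₀ = Dose / Vd = 2120 / 74.3 = 28.53 mg/L
k = ln2 / t½ = 0.693147 / 34.3 = 0.02021 h⁻¹
t = ln(C₀ / C) / k = ln(28.53 / 3.34) / 0.02021
  = ln(8.542) / 0.02021 = 2.145 / 0.02021 = 106.1 h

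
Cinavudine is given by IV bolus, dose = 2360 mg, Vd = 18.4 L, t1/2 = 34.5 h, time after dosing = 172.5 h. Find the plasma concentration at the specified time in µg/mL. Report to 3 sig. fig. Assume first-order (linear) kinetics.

C₀ = Dose / Vd = 2360 / 18.4 = 128.3 mg/L
k = ln2 / t½ = 0.693147 / 34.5 = 0.02009 h⁻¹
t / t½ = 172.5 / 34.5 = 5 half-lives
C = C₀ × (1/2)^5 = 128.3 × 0.03125 = 4.009 mg/L
(4.009 mg/L = 4.009 µg/mL)

4.01 µg/mL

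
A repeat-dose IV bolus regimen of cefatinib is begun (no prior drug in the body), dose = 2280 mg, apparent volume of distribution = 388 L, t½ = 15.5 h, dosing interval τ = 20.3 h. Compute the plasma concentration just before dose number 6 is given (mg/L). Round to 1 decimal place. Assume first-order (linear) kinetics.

3.9 mg/L

C₀ per dose = Dose / Vd = 2280 / 388 = 5.876 mg/L
k = ln2 / t½ = 0.693147 / 15.5 = 0.04472 h⁻¹
Fraction remaining after one interval: r = e^(−kτ) = e^(−0.04472 × 20.3) = 0.4034
Before dose 6, 5 doses have been given (aged 1τ, 2τ, 3τ, 4τ, 5τ).
C_trough = C₀ × (r + r² + … + r^5) = C₀ × r(1−r^5)/(1−r)
        = 5.876 × 0.4034 × (1 − 0.01068) / (1 − 0.4034) = 3.931 mg/L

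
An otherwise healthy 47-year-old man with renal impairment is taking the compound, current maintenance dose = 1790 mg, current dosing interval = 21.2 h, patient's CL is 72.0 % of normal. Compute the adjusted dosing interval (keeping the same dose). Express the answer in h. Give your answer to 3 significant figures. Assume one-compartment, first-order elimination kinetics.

29.4 h

To keep the same average steady-state level, dosing rate must scale with clearance.
CL ratio = 72.0 / 100 = 0.7200
New interval (same dose) = 21.2 / 0.7200 = 29.44 h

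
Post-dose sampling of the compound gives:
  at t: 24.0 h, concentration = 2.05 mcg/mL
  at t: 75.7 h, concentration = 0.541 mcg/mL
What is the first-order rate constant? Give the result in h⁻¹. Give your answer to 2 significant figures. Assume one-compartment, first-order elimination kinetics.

k = ln(C₁/C₂) / (t₂ − t₁) = ln(2.05/0.541) / (75.7 − 24.0)
  = 1.332 / 51.70 = 0.02576 h⁻¹

0.026 h⁻¹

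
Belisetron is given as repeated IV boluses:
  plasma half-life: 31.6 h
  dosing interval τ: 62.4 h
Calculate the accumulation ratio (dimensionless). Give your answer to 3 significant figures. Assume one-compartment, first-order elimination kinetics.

k = ln2 / t½ = 0.693147 / 31.6 = 0.02194 h⁻¹
e^(−kτ) = e^(−0.02194 × 62.4) = 0.2543
Accumulation ratio R = 1 / (1 − e^(−kτ)) = 1 / (1 − 0.2543) = 1.341

1.34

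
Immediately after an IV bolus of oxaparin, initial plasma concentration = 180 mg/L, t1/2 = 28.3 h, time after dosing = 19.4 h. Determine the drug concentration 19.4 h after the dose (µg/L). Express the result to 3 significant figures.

112000 µg/L

k = ln2 / t½ = 0.693147 / 28.3 = 0.02449 h⁻¹
C = C₀ · e^(−k·t) = 180.0 × e^(−0.02449 × 19.4)
  = 180.0 × 0.6218 = 111.9 mg/L
Convert: 111.9 mg/L × 1000 = 111900 µg/L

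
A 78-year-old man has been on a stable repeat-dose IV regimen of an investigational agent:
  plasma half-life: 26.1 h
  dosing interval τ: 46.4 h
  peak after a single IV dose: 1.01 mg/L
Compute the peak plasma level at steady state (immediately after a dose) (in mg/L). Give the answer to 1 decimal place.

k = ln2 / t½ = 0.693147 / 26.1 = 0.02656 h⁻¹
e^(−kτ) = e^(−0.02656 × 46.4) = 0.2916
Accumulation ratio R = 1 / (1 − e^(−kτ)) = 1 / (1 − 0.2916) = 1.412
Steady-state peak = C₀ × R = 1.01 × 1.412 = 1.426 mg/L

1.4 mg/L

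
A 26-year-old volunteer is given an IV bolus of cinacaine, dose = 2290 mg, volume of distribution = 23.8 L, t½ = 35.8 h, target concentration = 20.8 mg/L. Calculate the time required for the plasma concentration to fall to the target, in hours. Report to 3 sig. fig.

C₀ = Dose / Vd = 2290 / 23.8 = 96.22 mg/L
k = ln2 / t½ = 0.693147 / 35.8 = 0.01936 h⁻¹
t = ln(C₀ / C) / k = ln(96.22 / 20.8) / 0.01936
  = ln(4.626) / 0.01936 = 1.532 / 0.01936 = 79.13 h

79.1 h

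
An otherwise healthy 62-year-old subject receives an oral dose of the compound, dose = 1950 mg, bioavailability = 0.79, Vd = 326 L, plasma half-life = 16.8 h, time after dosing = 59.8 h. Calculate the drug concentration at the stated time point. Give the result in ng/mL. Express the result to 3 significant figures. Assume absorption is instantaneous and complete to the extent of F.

401 ng/mL

Amount reaching circulation = F × Dose = 0.79 × 1950 = 1541 mg
C₀ = F·Dose / Vd = 1541 / 326 = 4.727 mg/L
k = ln2 / t½ = 0.693147 / 16.8 = 0.04126 h⁻¹
C = C₀ · e^(−k·t) = 4.727 × e^(−0.04126 × 59.8)
  = 4.727 × 0.08481 = 0.4009 mg/L
Convert: 0.4009 mg/L × 1000 = 400.9 ng/mL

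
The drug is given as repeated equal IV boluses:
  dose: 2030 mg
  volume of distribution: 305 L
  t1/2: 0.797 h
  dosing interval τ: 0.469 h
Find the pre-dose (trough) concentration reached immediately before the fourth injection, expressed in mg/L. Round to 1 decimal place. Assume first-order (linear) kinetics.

C₀ per dose = Dose / Vd = 2030 / 305 = 6.656 mg/L
k = ln2 / t½ = 0.693147 / 0.797 = 0.8697 h⁻¹
Fraction remaining after one interval: r = e^(−kτ) = e^(−0.8697 × 0.469) = 0.6651
Before dose 4, 3 doses have been given (aged 1τ, 2τ, 3τ).
C_trough = C₀ × (r + r² + … + r^3) = C₀ × r(1−r^3)/(1−r)
        = 6.656 × 0.6651 × (1 − 0.2942) / (1 − 0.6651) = 9.330 mg/L

9.3 mg/L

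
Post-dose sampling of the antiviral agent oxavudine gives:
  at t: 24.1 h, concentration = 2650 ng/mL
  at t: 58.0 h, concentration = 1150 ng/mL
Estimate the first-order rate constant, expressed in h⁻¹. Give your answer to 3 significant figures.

0.0246 h⁻¹

k = ln(C₁/C₂) / (t₂ − t₁) = ln(2650/1150) / (58.0 − 24.1)
  = 0.8348 / 33.90 = 0.02463 h⁻¹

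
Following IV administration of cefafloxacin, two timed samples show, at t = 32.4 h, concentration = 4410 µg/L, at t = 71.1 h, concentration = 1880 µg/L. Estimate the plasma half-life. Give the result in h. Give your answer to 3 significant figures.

31.5 h

k = ln(C₁/C₂) / (t₂ − t₁) = ln(4410/1880) / (71.1 − 32.4)
  = 0.8526 / 38.70 = 0.02203 h⁻¹
t½ = ln2 / k = 0.693147 / 0.02203 = 31.46 h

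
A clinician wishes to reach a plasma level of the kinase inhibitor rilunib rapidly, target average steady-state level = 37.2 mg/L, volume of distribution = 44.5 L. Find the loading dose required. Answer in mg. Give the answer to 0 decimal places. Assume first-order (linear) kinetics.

1655 mg

LD = Css × Vd = 37.2 × 44.5 = 1655 mg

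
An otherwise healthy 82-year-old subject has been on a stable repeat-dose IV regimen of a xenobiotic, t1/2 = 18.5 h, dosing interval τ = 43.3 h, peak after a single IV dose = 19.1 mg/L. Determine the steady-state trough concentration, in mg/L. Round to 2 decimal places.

4.70 mg/L

k = ln2 / t½ = 0.693147 / 18.5 = 0.03747 h⁻¹
e^(−kτ) = e^(−0.03747 × 43.3) = 0.1974
Accumulation ratio R = 1 / (1 − e^(−kτ)) = 1 / (1 − 0.1974) = 1.246
Steady-state trough = C₀ × R × e^(−kτ) = 19.1 × 1.246 × 0.1974 = 4.698 mg/L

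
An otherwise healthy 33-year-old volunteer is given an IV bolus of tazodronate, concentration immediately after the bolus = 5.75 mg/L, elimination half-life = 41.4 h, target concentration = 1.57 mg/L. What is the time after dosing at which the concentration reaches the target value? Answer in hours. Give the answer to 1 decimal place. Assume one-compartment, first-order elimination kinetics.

77.5 h

k = ln2 / t½ = 0.693147 / 41.4 = 0.01674 h⁻¹
t = ln(C₀ / C) / k = ln(5.750 / 1.57) / 0.01674
  = ln(3.662) / 0.01674 = 1.298 / 0.01674 = 77.54 h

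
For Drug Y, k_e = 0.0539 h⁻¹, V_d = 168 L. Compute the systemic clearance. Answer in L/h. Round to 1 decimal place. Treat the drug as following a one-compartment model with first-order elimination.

9.1 L/h

CL = k × Vd = 0.0539 × 168 = 9.055 L/h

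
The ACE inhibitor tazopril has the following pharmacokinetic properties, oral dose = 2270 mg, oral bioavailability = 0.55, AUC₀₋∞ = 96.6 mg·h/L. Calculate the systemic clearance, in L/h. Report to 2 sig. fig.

13 L/h

CL = F·Dose / AUC = 0.55 × 2270 / 96.6 = 12.92 L/h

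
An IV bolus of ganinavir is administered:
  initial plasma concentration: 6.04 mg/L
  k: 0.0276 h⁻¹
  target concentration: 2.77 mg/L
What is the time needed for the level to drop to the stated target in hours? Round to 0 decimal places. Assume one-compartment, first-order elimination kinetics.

t = ln(C₀ / C) / k = ln(6.040 / 2.77) / 0.02760
  = ln(2.181) / 0.02760 = 0.7798 / 0.02760 = 28.25 h

28 h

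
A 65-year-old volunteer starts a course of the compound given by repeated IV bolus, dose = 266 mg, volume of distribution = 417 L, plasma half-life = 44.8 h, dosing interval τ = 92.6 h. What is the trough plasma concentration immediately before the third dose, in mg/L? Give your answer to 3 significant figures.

0.189 mg/L

C₀ per dose = Dose / Vd = 266 / 417 = 0.6379 mg/L
k = ln2 / t½ = 0.693147 / 44.8 = 0.01547 h⁻¹
Fraction remaining after one interval: r = e^(−kτ) = e^(−0.01547 × 92.6) = 0.2387
Before dose 3, 2 doses have been given (aged 1τ, 2τ).
C_trough = C₀ × (r + r²) = 0.6379 × (0.2387 + 0.05698) = 0.1886 mg/L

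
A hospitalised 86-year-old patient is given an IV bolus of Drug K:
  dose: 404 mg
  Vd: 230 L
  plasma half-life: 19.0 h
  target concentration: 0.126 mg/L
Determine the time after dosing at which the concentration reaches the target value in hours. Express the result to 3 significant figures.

72.2 h

C₀ = Dose / Vd = 404.0 / 230 = 1.757 mg/L
k = ln2 / t½ = 0.693147 / 19.0 = 0.03648 h⁻¹
t = ln(C₀ / C) / k = ln(1.757 / 0.126) / 0.03648
  = ln(13.94) / 0.03648 = 2.635 / 0.03648 = 72.23 h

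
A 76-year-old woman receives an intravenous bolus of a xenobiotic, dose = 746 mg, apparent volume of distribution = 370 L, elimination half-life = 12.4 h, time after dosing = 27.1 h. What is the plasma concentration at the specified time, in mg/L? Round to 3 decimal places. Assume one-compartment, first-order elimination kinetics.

0.443 mg/L

C₀ = Dose / Vd = 746.0 / 370 = 2.016 mg/L
k = ln2 / t½ = 0.693147 / 12.4 = 0.05590 h⁻¹
C = C₀ · e^(−k·t) = 2.016 × e^(−0.05590 × 27.1)
  = 2.016 × 0.2198 = 0.4431 mg/L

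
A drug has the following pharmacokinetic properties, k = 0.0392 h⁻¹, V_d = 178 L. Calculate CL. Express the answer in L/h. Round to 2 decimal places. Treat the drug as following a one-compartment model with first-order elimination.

CL = k × Vd = 0.0392 × 178 = 6.978 L/h

6.98 L/h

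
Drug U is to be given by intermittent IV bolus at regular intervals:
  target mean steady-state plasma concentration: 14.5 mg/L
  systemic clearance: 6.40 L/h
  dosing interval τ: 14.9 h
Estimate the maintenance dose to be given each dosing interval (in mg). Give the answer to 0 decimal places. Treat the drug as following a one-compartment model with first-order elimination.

1383 mg

At steady state, Dose/τ = Css × CL.
Dose = Css × CL × τ = 14.5 × 6.400 × 14.9 = 1383 mg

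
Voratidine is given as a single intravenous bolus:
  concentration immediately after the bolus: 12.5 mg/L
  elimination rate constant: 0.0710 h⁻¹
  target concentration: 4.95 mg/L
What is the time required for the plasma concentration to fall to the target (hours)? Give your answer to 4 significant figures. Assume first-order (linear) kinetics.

13.05 h

t = ln(C₀ / C) / k = ln(12.50 / 4.95) / 0.07100
  = ln(2.525) / 0.07100 = 0.9262 / 0.07100 = 13.05 h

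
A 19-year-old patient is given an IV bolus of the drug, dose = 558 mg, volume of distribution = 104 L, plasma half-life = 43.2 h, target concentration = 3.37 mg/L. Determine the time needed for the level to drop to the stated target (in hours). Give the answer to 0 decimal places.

29 h

C₀ = Dose / Vd = 558.0 / 104 = 5.365 mg/L
k = ln2 / t½ = 0.693147 / 43.2 = 0.01605 h⁻¹
t = ln(C₀ / C) / k = ln(5.365 / 3.37) / 0.01605
  = ln(1.592) / 0.01605 = 0.4650 / 0.01605 = 28.97 h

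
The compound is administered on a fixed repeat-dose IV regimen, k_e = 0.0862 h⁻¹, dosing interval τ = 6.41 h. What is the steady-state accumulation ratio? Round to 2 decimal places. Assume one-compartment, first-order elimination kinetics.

2.36

e^(−kτ) = e^(−0.08620 × 6.41) = 0.5755
Accumulation ratio R = 1 / (1 − e^(−kτ)) = 1 / (1 − 0.5755) = 2.356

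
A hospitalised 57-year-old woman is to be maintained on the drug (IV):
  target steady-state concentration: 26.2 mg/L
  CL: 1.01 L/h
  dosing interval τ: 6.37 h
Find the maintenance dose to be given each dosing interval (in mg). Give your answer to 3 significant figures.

At steady state, Dose/τ = Css × CL.
Dose = Css × CL × τ = 26.2 × 1.010 × 6.37 = 168.6 mg

169 mg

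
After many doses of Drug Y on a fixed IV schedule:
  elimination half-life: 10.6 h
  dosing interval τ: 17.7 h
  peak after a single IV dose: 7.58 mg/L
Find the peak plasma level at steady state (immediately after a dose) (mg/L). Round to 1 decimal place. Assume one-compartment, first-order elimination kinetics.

k = ln2 / t½ = 0.693147 / 10.6 = 0.06539 h⁻¹
e^(−kτ) = e^(−0.06539 × 17.7) = 0.3143
Accumulation ratio R = 1 / (1 − e^(−kτ)) = 1 / (1 − 0.3143) = 1.458
Steady-state peak = C₀ × R = 7.58 × 1.458 = 11.05 mg/L

11.1 mg/L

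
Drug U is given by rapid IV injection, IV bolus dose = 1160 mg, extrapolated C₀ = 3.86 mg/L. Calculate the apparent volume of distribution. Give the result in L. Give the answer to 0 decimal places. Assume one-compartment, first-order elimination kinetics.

301 L

Vd = Dose / C₀ = 1160 / 3.86 = 300.5 L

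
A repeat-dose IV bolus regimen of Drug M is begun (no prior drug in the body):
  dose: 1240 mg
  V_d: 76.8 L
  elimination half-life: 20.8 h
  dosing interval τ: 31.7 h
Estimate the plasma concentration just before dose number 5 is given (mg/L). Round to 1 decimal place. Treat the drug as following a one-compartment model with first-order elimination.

C₀ per dose = Dose / Vd = 1240 / 76.8 = 16.15 mg/L
k = ln2 / t½ = 0.693147 / 20.8 = 0.03332 h⁻¹
Fraction remaining after one interval: r = e^(−kτ) = e^(−0.03332 × 31.7) = 0.3478
Before dose 5, 4 doses have been given (aged 1τ, 2τ, 3τ, 4τ).
C_trough = C₀ × (r + r² + … + r^4) = C₀ × r(1−r^4)/(1−r)
        = 16.15 × 0.3478 × (1 − 0.01463) / (1 − 0.3478) = 8.486 mg/L

8.5 mg/L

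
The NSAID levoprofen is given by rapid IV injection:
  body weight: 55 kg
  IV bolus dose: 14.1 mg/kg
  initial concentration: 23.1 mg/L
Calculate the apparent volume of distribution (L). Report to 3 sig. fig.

Dose = 14.1 × 55 = 775.5 mg
Vd = Dose / C₀ = 775.5 / 23.1 = 33.57 L

33.6 L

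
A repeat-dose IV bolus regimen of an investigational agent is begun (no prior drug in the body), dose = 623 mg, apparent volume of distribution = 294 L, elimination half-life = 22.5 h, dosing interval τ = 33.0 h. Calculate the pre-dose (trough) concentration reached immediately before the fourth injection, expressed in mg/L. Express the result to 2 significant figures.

1.1 mg/L

C₀ per dose = Dose / Vd = 623 / 294 = 2.119 mg/L
k = ln2 / t½ = 0.693147 / 22.5 = 0.03081 h⁻¹
Fraction remaining after one interval: r = e^(−kτ) = e^(−0.03081 × 33.0) = 0.3618
Before dose 4, 3 doses have been given (aged 1τ, 2τ, 3τ).
C_trough = C₀ × (r + r² + … + r^3) = C₀ × r(1−r^3)/(1−r)
        = 2.119 × 0.3618 × (1 − 0.04736) / (1 − 0.3618) = 1.144 mg/L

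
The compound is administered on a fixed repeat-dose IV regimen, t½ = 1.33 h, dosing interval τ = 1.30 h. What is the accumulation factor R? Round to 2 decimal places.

2.03

k = ln2 / t½ = 0.693147 / 1.33 = 0.5212 h⁻¹
e^(−kτ) = e^(−0.5212 × 1.30) = 0.5079
Accumulation ratio R = 1 / (1 − e^(−kτ)) = 1 / (1 − 0.5079) = 2.032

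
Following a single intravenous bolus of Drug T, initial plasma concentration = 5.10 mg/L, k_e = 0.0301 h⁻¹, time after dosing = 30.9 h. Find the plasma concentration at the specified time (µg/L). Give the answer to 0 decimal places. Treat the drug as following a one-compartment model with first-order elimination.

2012 µg/L

C = C₀ · e^(−k·t) = 5.100 × e^(−0.03010 × 30.9)
  = 5.100 × 0.3945 = 2.012 mg/L
Convert: 2.012 mg/L × 1000 = 2012 µg/L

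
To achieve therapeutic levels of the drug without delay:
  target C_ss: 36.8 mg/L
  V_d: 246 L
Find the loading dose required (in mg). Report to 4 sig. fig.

9053 mg

LD = Css × Vd = 36.8 × 246 = 9053 mg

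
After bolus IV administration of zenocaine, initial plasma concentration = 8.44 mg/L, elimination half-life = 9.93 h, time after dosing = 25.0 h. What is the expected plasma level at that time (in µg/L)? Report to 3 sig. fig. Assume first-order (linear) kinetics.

k = ln2 / t½ = 0.693147 / 9.93 = 0.06980 h⁻¹
C = C₀ · e^(−k·t) = 8.440 × e^(−0.06980 × 25.0)
  = 8.440 × 0.1746 = 1.474 mg/L
Convert: 1.474 mg/L × 1000 = 1474 µg/L

1470 µg/L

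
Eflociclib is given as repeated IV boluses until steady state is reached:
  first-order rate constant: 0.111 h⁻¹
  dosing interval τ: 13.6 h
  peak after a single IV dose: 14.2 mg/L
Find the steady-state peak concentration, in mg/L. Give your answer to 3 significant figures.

e^(−kτ) = e^(−0.1110 × 13.6) = 0.2210
Accumulation ratio R = 1 / (1 − e^(−kτ)) = 1 / (1 − 0.2210) = 1.284
Steady-state peak = C₀ × R = 14.2 × 1.284 = 18.23 mg/L

18.2 mg/L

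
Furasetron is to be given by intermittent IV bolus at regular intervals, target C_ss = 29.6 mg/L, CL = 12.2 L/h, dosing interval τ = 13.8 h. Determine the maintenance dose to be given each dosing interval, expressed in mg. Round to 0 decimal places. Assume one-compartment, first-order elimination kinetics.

At steady state, Dose/τ = Css × CL.
Dose = Css × CL × τ = 29.6 × 12.20 × 13.8 = 4983 mg

4983 mg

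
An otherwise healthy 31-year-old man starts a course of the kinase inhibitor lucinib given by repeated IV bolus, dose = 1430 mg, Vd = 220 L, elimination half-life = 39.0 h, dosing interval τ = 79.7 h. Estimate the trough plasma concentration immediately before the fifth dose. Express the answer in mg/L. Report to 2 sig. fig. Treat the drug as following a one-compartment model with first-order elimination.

2.1 mg/L

C₀ per dose = Dose / Vd = 1430 / 220 = 6.500 mg/L
k = ln2 / t½ = 0.693147 / 39.0 = 0.01777 h⁻¹
Fraction remaining after one interval: r = e^(−kτ) = e^(−0.01777 × 79.7) = 0.2426
Before dose 5, 4 doses have been given (aged 1τ, 2τ, 3τ, 4τ).
C_trough = C₀ × (r + r² + … + r^4) = C₀ × r(1−r^4)/(1−r)
        = 6.500 × 0.2426 × (1 − 0.003464) / (1 − 0.2426) = 2.075 mg/L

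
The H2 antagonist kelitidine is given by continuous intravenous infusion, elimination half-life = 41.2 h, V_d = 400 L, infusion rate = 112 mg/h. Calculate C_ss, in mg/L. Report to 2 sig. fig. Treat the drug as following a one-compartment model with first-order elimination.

17 mg/L

k = ln2 / t½ = 0.693147 / 41.2 = 0.01682 h⁻¹
CL = k × Vd = 0.01682 × 400 = 6.728 L/h
At steady state Css = R₀ / CL = 112 / 6.728 = 16.65 mg/L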